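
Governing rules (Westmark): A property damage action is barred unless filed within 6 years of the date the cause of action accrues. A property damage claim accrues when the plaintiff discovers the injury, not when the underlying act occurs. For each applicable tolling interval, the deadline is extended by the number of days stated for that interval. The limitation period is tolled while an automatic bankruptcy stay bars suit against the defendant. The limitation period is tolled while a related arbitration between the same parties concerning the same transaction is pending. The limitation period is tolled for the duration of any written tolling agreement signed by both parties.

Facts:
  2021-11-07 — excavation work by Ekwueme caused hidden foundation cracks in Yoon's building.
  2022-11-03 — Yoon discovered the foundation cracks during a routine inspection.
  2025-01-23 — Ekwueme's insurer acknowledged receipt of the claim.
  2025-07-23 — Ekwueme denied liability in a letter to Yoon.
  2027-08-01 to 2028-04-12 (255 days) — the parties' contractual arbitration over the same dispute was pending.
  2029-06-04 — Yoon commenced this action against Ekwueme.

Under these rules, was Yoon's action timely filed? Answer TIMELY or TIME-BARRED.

TIMELY

The claim did not accrue until Yoon discovered the injury on 2022-11-03; the 2021-11-07 act date does not start the clock under the stated rule.
Adding the 6 years base period to 2022-11-03 gives a deadline of 2028-11-03, before any tolling.
The period was tolled for 255 days by the pending related arbitration (2027-08-01 to 2028-04-12), pushing the deadline to 2029-07-16.
The other events in the timeline have no effect on the limitation period under the stated rules.
Yoon filed on 2029-06-04, before the 2029-07-16 deadline, so the action is timely.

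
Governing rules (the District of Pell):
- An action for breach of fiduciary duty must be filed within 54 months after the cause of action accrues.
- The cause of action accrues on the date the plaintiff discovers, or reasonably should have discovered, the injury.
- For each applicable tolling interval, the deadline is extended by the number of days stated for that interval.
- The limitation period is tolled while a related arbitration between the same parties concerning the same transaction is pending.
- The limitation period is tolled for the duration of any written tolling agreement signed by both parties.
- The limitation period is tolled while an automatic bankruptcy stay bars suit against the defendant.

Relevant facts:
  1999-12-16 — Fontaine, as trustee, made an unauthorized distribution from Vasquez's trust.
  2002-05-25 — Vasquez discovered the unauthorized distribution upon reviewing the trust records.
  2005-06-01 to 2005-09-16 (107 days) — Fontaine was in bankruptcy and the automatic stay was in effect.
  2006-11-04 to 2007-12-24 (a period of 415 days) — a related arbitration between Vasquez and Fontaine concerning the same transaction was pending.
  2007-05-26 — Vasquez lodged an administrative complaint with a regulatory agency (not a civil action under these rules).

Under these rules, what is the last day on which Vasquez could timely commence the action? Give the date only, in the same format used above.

Under the discovery rule, the claim accrued on 2002-05-25, when Vasquez discovered the injury — not on the 1999-12-16 date of the underlying act.
54 months from 2002-05-25 is 2006-11-25.
Because the automatic bankruptcy stay ran from 2005-06-01 to 2005-09-16, the deadline is extended by 107 days to 2007-03-12.
Because the pending related arbitration ran from 2006-11-04 to 2007-12-24, the deadline is extended by 415 days to 2008-04-30.
Nothing else in the chronology tolls or restarts the period.

2008-04-30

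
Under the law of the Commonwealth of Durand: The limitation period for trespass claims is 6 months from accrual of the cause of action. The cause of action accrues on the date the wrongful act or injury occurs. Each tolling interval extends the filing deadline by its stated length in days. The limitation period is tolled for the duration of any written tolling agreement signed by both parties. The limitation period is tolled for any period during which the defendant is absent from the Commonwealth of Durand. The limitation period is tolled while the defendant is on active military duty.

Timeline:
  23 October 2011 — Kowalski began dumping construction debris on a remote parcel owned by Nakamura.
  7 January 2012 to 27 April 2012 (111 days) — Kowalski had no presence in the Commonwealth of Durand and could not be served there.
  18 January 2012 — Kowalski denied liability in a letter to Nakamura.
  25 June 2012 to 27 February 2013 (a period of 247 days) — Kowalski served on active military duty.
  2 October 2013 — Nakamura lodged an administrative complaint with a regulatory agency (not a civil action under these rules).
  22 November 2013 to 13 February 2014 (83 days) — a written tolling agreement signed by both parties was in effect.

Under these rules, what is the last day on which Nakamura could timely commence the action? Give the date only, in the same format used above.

16 April 2013

The cause of action accrued on 23 October 2011, the date of the act.
The untolled deadline — 6 months after 23 October 2011 — is 23 April 2012.
The period was tolled for 111 days by the defendant's absence from the jurisdiction (7 January 2012 to 27 April 2012), pushing the deadline to 12 August 2012.
The period was tolled for 247 days by the defendant's active military service (25 June 2012 to 27 February 2013), pushing the deadline to 16 April 2013.
By the time the written tolling agreement began on 22 November 2013, the limitation period had already expired on 16 April 2013; that interval cannot revive it.
The other events in the timeline have no effect on the limitation period under the stated rules.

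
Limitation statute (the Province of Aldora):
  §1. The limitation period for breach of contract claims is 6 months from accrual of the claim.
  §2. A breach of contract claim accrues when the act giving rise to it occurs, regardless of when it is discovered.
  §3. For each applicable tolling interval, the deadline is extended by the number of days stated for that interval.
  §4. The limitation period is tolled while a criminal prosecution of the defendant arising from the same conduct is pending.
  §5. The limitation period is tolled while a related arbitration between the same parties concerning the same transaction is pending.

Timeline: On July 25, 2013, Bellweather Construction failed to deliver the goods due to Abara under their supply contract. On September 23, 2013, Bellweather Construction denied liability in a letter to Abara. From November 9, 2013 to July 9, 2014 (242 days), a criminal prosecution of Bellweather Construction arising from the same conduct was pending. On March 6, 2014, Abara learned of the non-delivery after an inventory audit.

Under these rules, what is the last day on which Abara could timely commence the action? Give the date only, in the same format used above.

September 24, 2014

The claim accrued on July 25, 2013, when the wrongful act occurred; under the stated occurrence rule the March 6, 2014 discovery does not delay accrual.
The untolled deadline — 6 months after July 25, 2013 — is January 25, 2014.
Because the pending criminal prosecution ran from November 9, 2013 to July 9, 2014, the deadline is extended by 242 days to September 24, 2014.
Nothing else in the chronology tolls or restarts the period.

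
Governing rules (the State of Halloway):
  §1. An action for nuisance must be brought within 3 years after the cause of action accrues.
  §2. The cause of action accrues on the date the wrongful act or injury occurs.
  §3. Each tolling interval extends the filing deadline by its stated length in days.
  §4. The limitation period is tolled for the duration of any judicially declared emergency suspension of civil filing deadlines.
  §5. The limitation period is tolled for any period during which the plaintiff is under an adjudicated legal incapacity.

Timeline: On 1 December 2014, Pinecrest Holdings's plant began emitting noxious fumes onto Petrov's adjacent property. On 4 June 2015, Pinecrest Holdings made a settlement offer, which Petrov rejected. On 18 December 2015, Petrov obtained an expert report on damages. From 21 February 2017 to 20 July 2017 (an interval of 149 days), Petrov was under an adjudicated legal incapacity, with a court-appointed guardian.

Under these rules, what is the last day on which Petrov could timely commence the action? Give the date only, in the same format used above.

The cause of action accrued on 1 December 2014, the date of the act.
Adding the 3 years base period to 1 December 2014 gives a deadline of 1 December 2017, before any tolling.
The period was tolled for 149 days by the plaintiff's legal incapacity (21 February 2017 to 20 July 2017), pushing the deadline to 29 April 2018.
The other events in the timeline have no effect on the limitation period under the stated rules.

29 April 2018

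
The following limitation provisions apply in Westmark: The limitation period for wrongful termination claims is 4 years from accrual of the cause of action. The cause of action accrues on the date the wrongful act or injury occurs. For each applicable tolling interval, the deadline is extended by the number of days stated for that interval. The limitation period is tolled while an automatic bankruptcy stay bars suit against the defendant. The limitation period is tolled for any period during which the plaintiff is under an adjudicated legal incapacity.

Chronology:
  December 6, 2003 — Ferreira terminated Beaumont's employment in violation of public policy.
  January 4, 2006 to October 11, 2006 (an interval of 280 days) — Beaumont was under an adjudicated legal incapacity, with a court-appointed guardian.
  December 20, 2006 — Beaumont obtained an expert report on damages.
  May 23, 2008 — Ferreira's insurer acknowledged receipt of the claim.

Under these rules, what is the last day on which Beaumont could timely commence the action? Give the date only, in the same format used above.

The claim accrued on December 6, 2003, when the wrongful act occurred.
The untolled deadline — 4 years after December 6, 2003 — is December 6, 2007.
The plaintiff's legal incapacity from January 4, 2006 to October 11, 2006 tolled the period for 280 days, extending the deadline to September 11, 2008.
Nothing else in the chronology tolls or restarts the period.

September 11, 2008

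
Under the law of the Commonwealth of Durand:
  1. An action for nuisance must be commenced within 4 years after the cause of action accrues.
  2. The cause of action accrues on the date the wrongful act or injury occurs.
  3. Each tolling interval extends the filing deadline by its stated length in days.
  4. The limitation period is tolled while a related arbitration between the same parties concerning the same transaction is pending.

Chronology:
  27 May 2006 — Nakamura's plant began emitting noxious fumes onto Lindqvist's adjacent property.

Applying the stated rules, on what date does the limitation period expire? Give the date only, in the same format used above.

The claim accrued on 27 May 2006, when the wrongful act occurred.
The untolled deadline — 4 years after 27 May 2006 — is 27 May 2010.

27 May 2010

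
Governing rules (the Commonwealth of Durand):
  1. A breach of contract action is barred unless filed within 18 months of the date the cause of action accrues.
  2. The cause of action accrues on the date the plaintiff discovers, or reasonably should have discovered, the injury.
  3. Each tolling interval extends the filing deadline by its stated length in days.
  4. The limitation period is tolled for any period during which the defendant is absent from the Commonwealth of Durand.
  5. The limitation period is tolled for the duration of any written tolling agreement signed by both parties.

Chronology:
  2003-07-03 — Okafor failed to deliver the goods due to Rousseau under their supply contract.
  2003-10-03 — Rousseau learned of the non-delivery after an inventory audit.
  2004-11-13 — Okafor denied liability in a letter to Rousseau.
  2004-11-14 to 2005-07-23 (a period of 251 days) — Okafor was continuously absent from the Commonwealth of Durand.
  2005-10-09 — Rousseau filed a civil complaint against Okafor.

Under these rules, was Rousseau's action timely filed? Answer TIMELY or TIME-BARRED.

Under the discovery rule, the claim accrued on 2003-10-03, when Rousseau discovered the injury — not on the 2003-07-03 date of the underlying act.
Adding the 18 months base period to 2003-10-03 gives a deadline of 2005-04-03, before any tolling.
The period was tolled for 251 days by the defendant's absence from the jurisdiction (2004-11-14 to 2005-07-23), pushing the deadline to 2005-12-10.
None of the other events listed affects the running of the period under the stated rules.
Filing on 2005-10-09 beat the 2005-12-10 deadline — the action is timely.

TIMELY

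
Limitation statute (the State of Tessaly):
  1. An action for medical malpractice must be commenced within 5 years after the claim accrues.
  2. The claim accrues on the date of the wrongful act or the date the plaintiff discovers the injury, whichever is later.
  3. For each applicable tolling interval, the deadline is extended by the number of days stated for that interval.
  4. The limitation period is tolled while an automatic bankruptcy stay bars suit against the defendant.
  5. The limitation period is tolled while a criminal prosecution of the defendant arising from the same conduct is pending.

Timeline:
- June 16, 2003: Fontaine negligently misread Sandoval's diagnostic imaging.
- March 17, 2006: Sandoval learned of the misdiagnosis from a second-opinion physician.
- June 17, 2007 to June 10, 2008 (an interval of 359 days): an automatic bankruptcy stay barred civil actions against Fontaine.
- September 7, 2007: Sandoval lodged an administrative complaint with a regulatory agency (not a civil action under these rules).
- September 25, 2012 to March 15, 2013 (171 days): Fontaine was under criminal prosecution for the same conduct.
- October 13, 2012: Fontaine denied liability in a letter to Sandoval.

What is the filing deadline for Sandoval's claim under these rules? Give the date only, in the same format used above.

Because discovery on March 17, 2006 post-dates the June 16, 2003 act, accrual under the later-of rule falls on March 17, 2006.
Adding the 5 years base period to March 17, 2006 gives a deadline of March 17, 2011, before any tolling.
The automatic bankruptcy stay from June 17, 2007 to June 10, 2008 tolled the period for 359 days, extending the deadline to March 10, 2012.
By the time the pending criminal prosecution began on September 25, 2012, the limitation period had already expired on March 10, 2012; that interval cannot revive it.
Nothing else in the chronology tolls or restarts the period.

March 10, 2012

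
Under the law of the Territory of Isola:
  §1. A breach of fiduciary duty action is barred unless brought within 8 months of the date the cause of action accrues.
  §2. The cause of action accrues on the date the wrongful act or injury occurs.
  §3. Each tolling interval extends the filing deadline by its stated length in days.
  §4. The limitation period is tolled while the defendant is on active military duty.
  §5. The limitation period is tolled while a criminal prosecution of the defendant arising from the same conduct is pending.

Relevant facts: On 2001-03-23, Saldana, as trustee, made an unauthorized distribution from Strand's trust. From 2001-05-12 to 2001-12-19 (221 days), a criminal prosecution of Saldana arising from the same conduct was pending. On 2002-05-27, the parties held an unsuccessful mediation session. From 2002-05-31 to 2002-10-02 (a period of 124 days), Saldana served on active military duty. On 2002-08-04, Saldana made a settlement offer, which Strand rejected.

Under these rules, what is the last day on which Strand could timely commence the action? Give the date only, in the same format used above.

The limitation period began to run on 2001-03-23.
Adding the 8 months base period to 2001-03-23 gives a deadline of 2001-11-23, before any tolling.
Because the pending criminal prosecution ran from 2001-05-12 to 2001-12-19, the deadline is extended by 221 days to 2002-07-02.
Because the defendant's active military service ran from 2002-05-31 to 2002-10-02, the deadline is extended by 124 days to 2002-11-03.
None of the other events listed affects the running of the period under the stated rules.

2002-11-03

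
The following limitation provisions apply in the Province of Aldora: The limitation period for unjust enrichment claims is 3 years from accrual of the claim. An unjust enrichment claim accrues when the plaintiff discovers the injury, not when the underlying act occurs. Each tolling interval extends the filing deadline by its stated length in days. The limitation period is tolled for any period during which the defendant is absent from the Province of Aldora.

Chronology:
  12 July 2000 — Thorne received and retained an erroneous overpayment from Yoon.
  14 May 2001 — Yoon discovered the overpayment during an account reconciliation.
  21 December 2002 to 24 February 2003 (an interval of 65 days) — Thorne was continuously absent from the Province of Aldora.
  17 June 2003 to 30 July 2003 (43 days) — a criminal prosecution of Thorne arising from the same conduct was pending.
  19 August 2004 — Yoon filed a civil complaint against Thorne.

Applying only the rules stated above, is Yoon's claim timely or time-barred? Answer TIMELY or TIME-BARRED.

TIME-BARRED

Under the discovery rule, the claim accrued on 14 May 2001, when Yoon discovered the injury — not on the 12 July 2000 date of the underlying act.
3 years from 14 May 2001 is 14 May 2004.
The defendant's absence from the jurisdiction from 21 December 2002 to 24 February 2003 tolled the period for 65 days, extending the deadline to 18 July 2004.
The pending criminal prosecution from 17 June 2003 to 30 July 2003 does not toll the period, because no stated rule makes a criminal prosecution a tolling event.
The 19 August 2004 filing falls after the 18 July 2004 deadline; the claim is time-barred.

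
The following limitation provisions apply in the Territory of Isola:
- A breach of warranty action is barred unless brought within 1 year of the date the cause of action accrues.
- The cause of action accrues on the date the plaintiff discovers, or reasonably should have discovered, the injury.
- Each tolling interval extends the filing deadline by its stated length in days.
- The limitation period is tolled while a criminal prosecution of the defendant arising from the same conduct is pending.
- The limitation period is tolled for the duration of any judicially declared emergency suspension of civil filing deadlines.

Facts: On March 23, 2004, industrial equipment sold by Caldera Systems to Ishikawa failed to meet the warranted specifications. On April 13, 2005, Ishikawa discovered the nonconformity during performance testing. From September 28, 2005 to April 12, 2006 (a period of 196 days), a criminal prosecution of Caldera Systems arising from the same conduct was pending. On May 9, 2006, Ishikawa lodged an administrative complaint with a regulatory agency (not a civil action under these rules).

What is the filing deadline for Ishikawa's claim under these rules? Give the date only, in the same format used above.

Accrual is tied to discovery, so the period began on April 13, 2005 rather than on March 23, 2004 when the act occurred.
1 year from April 13, 2005 is April 13, 2006.
The period was tolled for 196 days by the pending criminal prosecution (September 28, 2005 to April 12, 2006), pushing the deadline to October 26, 2006.
None of the other events listed affects the running of the period under the stated rules.

October 26, 2006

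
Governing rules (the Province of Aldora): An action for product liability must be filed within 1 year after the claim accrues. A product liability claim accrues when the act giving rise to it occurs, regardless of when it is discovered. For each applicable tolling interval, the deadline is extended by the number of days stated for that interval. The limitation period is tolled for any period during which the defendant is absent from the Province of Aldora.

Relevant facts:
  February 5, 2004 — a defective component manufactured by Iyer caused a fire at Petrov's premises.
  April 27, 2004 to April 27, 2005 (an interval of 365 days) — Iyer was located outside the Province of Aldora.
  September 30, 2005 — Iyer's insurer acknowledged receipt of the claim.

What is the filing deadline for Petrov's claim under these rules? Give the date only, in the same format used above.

February 5, 2006

The limitation period began to run on February 5, 2004.
The untolled deadline — 1 year after February 5, 2004 — is February 5, 2005.
The period was tolled for 365 days by the defendant's absence from the jurisdiction (April 27, 2004 to April 27, 2005), pushing the deadline to February 5, 2006.
The other events in the timeline have no effect on the limitation period under the stated rules.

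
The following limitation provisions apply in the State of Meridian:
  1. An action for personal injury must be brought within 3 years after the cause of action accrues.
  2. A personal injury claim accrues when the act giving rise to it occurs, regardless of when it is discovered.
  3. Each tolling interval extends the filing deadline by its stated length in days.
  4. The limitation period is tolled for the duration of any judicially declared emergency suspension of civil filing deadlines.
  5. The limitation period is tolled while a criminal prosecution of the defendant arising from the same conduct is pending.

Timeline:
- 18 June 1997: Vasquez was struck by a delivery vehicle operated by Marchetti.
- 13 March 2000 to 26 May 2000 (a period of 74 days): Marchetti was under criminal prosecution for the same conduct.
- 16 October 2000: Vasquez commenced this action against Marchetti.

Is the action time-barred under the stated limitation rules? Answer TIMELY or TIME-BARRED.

The limitation period began to run on 18 June 1997.
Adding the 3 years base period to 18 June 1997 gives a deadline of 18 June 2000, before any tolling.
The period was tolled for 74 days by the pending criminal prosecution (13 March 2000 to 26 May 2000), pushing the deadline to 31 August 2000.
Vasquez filed on 16 October 2000, after the 31 August 2000 deadline, so the action is time-barred.

TIME-BARRED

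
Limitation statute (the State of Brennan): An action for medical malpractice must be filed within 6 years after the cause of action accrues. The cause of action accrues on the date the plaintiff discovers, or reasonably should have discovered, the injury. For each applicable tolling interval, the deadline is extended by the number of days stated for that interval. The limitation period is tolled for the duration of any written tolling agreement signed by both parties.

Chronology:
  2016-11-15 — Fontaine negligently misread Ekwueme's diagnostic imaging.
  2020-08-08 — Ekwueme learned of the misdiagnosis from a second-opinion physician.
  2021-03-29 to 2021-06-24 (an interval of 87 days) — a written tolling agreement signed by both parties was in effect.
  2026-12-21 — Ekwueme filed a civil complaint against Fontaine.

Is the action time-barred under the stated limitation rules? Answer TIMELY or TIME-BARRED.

Under the discovery rule, the claim accrued on 2020-08-08, when Ekwueme discovered the injury — not on the 2016-11-15 date of the underlying act.
6 years from 2020-08-08 is 2026-08-08.
The period was tolled for 87 days by the written tolling agreement (2021-03-29 to 2021-06-24), pushing the deadline to 2026-11-03.
The 2026-12-21 filing falls after the 2026-11-03 deadline; the claim is time-barred.

TIME-BARRED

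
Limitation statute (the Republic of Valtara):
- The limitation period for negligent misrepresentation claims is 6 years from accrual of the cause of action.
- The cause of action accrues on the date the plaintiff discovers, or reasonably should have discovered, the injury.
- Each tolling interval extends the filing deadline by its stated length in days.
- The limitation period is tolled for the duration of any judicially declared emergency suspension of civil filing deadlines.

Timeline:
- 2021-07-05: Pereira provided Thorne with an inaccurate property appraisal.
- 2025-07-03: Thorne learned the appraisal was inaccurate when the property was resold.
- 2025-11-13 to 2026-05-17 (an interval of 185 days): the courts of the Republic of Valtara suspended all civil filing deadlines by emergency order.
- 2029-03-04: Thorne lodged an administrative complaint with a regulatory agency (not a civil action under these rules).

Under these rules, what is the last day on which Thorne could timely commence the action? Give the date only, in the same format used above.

2032-01-04

Accrual is tied to discovery, so the period began on 2025-07-03 rather than on 2021-07-05 when the act occurred.
Adding the 6 years base period to 2025-07-03 gives a deadline of 2031-07-03, before any tolling.
The period was tolled for 185 days by the emergency suspension of filing deadlines (2025-11-13 to 2026-05-17), pushing the deadline to 2032-01-04.
Nothing else in the chronology tolls or restarts the period.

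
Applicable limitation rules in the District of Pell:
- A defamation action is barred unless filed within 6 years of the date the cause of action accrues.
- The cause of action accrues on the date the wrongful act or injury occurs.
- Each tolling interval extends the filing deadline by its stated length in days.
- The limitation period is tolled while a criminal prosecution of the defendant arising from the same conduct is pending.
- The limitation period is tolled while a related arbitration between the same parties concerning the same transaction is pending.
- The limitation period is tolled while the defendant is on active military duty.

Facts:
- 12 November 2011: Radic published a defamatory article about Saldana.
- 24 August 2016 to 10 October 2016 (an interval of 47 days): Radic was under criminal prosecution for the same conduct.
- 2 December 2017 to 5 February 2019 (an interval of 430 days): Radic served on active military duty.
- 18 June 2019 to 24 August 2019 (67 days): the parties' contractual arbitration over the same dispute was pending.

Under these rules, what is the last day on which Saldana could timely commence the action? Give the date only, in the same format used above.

4 March 2019

The limitation period began to run on 12 November 2011.
The untolled deadline — 6 years after 12 November 2011 — is 12 November 2017.
The period was tolled for 47 days by the pending criminal prosecution (24 August 2016 to 10 October 2016), pushing the deadline to 29 December 2017.
The defendant's active military service from 2 December 2017 to 5 February 2019 tolled the period for 430 days, extending the deadline to 4 March 2019.
The pending related arbitration from 18 June 2019 to 24 August 2019 began after the period had already run on 4 March 2019, so it has no tolling effect.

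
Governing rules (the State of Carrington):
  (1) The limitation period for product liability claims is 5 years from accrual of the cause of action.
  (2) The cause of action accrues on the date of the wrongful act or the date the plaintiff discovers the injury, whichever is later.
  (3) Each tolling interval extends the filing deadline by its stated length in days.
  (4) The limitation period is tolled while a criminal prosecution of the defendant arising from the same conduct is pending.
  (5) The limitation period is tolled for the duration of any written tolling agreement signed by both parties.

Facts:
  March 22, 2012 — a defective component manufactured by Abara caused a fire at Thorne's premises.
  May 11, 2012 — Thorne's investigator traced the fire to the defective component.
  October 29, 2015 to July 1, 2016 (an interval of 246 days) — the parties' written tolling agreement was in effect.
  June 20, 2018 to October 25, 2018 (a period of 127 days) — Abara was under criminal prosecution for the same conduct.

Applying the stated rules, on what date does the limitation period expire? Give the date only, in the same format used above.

January 12, 2018

The claim accrued on May 11, 2012 — the later of the March 22, 2012 act and the May 11, 2012 discovery.
5 years from May 11, 2012 is May 11, 2017.
The period was tolled for 246 days by the written tolling agreement (October 29, 2015 to July 1, 2016), pushing the deadline to January 12, 2018.
The pending criminal prosecution starting June 20, 2018 came too late — the period had run on January 12, 2018 — and so does not extend the deadline.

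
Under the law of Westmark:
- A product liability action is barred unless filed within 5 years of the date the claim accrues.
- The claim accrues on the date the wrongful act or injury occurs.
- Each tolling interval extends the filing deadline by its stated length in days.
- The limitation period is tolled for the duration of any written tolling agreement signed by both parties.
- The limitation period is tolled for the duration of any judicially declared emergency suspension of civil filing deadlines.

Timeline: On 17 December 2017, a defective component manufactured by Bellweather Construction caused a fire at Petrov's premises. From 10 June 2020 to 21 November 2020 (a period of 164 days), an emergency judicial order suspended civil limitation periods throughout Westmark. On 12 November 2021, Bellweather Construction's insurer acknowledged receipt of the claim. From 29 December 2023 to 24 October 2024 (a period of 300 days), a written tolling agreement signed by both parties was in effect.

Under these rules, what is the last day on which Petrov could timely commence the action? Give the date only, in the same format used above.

The claim accrued on 17 December 2017, when the wrongful act occurred.
5 years from 17 December 2017 is 17 December 2022.
The period was tolled for 164 days by the emergency suspension of filing deadlines (10 June 2020 to 21 November 2020), pushing the deadline to 30 May 2023.
The written tolling agreement from 29 December 2023 to 24 October 2024 began after the period had already run on 30 May 2023, so it has no tolling effect.
Nothing else in the chronology tolls or restarts the period.

30 May 2023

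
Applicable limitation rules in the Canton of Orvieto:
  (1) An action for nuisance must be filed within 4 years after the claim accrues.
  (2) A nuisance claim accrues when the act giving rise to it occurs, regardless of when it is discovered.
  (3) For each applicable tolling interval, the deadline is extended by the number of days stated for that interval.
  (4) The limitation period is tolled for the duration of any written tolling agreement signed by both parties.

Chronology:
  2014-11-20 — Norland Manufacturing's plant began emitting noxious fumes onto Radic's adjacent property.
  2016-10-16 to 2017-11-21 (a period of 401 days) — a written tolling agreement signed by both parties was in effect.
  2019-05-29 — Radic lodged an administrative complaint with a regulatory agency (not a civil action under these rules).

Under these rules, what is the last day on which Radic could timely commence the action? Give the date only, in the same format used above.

2019-12-26

The limitation period began to run on 2014-11-20.
Adding the 4 years base period to 2014-11-20 gives a deadline of 2018-11-20, before any tolling.
Because the written tolling agreement ran from 2016-10-16 to 2017-11-21, the deadline is extended by 401 days to 2019-12-26.
The other events in the timeline have no effect on the limitation period under the stated rules.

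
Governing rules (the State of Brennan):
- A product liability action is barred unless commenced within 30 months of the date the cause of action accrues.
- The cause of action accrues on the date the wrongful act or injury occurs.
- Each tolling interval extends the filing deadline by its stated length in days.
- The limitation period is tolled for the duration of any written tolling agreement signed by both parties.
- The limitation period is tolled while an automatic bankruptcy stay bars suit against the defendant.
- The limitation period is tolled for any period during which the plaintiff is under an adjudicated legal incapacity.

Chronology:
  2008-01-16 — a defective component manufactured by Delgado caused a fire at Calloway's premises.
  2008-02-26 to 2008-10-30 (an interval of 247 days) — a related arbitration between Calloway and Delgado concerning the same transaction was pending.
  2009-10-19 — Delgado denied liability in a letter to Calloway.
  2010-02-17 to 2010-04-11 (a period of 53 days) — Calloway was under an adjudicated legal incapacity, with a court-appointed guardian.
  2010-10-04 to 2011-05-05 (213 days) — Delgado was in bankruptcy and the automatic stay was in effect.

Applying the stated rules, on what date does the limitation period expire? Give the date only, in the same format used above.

The cause of action accrued on 2008-01-16, the date of the act.
30 months from 2008-01-16 is 2010-07-16.
Because the plaintiff's legal incapacity ran from 2010-02-17 to 2010-04-11, the deadline is extended by 53 days to 2010-09-07.
The automatic bankruptcy stay from 2010-10-04 to 2011-05-05 began after the period had already run on 2010-09-07, so it has no tolling effect.
No stated provision tolls the period for a pending arbitration, so the interval from 2008-02-26 to 2008-10-30 has no effect on the deadline.
None of the other events listed affects the running of the period under the stated rules.

2010-09-07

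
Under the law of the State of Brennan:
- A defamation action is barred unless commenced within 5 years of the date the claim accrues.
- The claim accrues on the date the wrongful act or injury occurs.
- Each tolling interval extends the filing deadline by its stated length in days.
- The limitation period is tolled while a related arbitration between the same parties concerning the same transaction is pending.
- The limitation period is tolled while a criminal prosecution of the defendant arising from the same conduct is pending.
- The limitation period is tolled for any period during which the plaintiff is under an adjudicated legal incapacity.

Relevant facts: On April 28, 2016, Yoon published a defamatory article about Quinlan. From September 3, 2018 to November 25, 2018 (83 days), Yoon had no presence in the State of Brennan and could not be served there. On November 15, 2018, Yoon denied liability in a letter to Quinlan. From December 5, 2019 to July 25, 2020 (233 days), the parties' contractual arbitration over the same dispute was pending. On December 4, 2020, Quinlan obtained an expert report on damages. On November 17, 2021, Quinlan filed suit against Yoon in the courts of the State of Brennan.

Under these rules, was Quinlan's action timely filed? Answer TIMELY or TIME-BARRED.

TIMELY

The claim accrued on April 28, 2016, when the wrongful act occurred.
Adding the 5 years base period to April 28, 2016 gives a deadline of April 28, 2021, before any tolling.
The pending related arbitration from December 5, 2019 to July 25, 2020 tolled the period for 233 days, extending the deadline to December 17, 2021.
The defendant's absence from the jurisdiction from September 3, 2018 to November 25, 2018 does not toll the period, because no stated rule makes the defendant's absence a tolling event.
The other events in the timeline have no effect on the limitation period under the stated rules.
The November 17, 2021 filing precedes the December 17, 2021 deadline; the claim is timely.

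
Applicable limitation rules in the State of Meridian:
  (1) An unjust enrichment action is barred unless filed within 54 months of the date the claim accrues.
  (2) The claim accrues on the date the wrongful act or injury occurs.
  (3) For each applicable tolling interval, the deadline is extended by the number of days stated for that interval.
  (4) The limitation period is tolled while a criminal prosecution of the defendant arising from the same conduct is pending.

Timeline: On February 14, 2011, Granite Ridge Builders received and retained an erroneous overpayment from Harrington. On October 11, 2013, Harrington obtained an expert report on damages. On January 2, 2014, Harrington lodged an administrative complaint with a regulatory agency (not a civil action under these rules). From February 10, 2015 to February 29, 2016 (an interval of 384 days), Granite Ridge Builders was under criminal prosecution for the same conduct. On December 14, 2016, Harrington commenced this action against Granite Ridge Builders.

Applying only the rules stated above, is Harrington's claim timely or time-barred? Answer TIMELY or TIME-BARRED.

The limitation period began to run on February 14, 2011.
The untolled deadline — 54 months after February 14, 2011 — is August 14, 2015.
Because the pending criminal prosecution ran from February 10, 2015 to February 29, 2016, the deadline is extended by 384 days to September 1, 2016.
None of the other events listed affects the running of the period under the stated rules.
Harrington filed on December 14, 2016, after the September 1, 2016 deadline, so the action is time-barred.

TIME-BARRED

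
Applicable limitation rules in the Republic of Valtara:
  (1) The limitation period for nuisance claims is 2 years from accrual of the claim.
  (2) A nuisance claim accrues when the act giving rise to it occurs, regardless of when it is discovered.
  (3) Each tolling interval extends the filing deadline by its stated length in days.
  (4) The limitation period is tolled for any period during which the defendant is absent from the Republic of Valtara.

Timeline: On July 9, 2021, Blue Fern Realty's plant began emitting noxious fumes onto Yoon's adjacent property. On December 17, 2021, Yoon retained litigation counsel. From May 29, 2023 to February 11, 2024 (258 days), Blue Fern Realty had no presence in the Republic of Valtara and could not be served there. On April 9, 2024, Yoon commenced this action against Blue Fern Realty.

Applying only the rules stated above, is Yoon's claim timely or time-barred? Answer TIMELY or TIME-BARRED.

TIME-BARRED

The claim accrued on July 9, 2021, the date of the act.
2 years from July 9, 2021 is July 9, 2023.
Because the defendant's absence from the jurisdiction ran from May 29, 2023 to February 11, 2024, the deadline is extended by 258 days to March 23, 2024.
Nothing else in the chronology tolls or restarts the period.
Filing on April 9, 2024 missed the March 23, 2024 deadline — the action is time-barred.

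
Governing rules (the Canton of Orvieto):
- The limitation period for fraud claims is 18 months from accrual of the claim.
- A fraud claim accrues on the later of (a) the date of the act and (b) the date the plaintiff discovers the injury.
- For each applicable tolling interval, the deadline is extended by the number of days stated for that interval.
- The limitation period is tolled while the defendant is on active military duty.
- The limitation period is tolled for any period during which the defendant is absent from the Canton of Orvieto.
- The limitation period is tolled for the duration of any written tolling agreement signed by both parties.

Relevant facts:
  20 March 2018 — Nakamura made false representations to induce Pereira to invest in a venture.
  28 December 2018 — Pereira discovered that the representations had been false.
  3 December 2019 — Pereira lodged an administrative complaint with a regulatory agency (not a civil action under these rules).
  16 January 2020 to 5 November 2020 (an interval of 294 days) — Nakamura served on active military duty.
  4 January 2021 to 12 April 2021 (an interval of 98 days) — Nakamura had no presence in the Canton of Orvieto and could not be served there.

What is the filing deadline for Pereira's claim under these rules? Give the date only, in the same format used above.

The claim accrued on 28 December 2018 — the later of the 20 March 2018 act and the 28 December 2018 discovery.
Adding the 18 months base period to 28 December 2018 gives a deadline of 28 June 2020, before any tolling.
The period was tolled for 294 days by the defendant's active military service (16 January 2020 to 5 November 2020), pushing the deadline to 18 April 2021.
Because the defendant's absence from the jurisdiction ran from 4 January 2021 to 12 April 2021, the deadline is extended by 98 days to 25 July 2021.
The other events in the timeline have no effect on the limitation period under the stated rules.

25 July 2021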